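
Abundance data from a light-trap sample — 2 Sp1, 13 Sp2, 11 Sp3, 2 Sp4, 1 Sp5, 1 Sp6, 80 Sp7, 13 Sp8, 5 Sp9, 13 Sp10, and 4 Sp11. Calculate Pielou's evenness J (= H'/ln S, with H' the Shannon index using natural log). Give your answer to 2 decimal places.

0.66

Total N = 2+13+11+2+1+1+80+13+5+13+4 = 145, so the proportions are 0.0138, 0.0897, 0.0759, 0.0138, 0.0069, 0.0069, 0.5517, 0.0897, 0.0345, 0.0897, 0.0276 (working shown to 4 dp, full precision carried).
H' = −Σ pᵢ ln pᵢ = −((-0.0591) + (-0.2162) + (-0.1956) + (-0.0591) + (-0.0343) + (-0.0343) + (-0.3281) + (-0.2162) + (-0.1161) + (-0.2162) + (-0.0990)) = 1.5744.
With S = 11 species, ln S = 2.3979, so J = 1.5744/2.3979 = 0.6566, i.e. 0.66 to 2 decimal places.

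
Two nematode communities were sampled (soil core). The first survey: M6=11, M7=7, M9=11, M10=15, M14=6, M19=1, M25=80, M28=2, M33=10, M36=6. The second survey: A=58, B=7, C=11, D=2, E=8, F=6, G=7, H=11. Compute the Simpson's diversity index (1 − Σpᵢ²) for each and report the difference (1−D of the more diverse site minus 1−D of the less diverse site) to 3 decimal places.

The first survey: N=149, proportions 0.07383, 0.04698, 0.07383, 0.10067, 0.04027, 0.00671, 0.53691, 0.01342, 0.06711, 0.04027, giving 1−D = 0.68051 (working shown to 5 dp, full precision carried).
The second survey: N=110, proportions 0.52727, 0.06364, 0.1, 0.01818, 0.07273, 0.05455, 0.06364, 0.1, giving 1−D = 0.68529.
Difference = |0.68051 − 0.68529| = 0.00478, i.e. 0.005 to 3 decimal places.

0.005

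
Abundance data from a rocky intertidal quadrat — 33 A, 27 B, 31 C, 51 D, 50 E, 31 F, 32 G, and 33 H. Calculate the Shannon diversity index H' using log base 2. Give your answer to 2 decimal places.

Total N = 33+27+31+51+50+31+32+33 = 288, so the proportions are 0.1146, 0.0938, 0.1076, 0.1771, 0.1736, 0.1076, 0.1111, 0.1146 (working shown to 4 dp, full precision carried).
Each pᵢ log₂ pᵢ term: 0.1146×(-3.1255)=-0.3581, 0.0938×(-3.4150)=-0.3202, 0.1076×(-3.2157)=-0.3461, 0.1771×(-2.4975)=-0.4423, 0.1736×(-2.5261)=-0.4386, 0.1076×(-3.2157)=-0.3461, 0.1111×(-3.1699)=-0.3522, 0.1146×(-3.1255)=-0.3581.
Sum = -2.9617, so H' = 2.96.

2.96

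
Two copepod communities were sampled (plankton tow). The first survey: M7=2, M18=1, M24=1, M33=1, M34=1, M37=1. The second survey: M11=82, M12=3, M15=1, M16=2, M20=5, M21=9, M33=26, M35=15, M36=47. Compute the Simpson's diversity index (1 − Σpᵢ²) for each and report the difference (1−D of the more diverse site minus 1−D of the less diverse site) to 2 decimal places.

0.09

The first survey: N=7, proportions 0.28571, 0.14286, 0.14286, 0.14286, 0.14286, 0.14286, giving 1−D = 0.81633 (working shown to 5 dp, full precision carried).
The second survey: N=190, proportions 0.43158, 0.01579, 0.00526, 0.01053, 0.02632, 0.04737, 0.13684, 0.07895, 0.24737, giving 1−D = 0.72427.
Difference = |0.81633 − 0.72427| = 0.09206, i.e. 0.09 to 2 decimal places.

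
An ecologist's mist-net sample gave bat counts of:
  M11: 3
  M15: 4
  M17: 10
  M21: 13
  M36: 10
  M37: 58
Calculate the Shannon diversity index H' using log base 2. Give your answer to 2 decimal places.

1.85

Total N = 3+4+10+13+10+58 = 98, so the proportions are 0.0306, 0.0408, 0.102, 0.1327, 0.102, 0.5918 (working shown to 4 dp, full precision carried).
Each pᵢ log₂ pᵢ term: 0.0306×(-5.0297)=-0.1540, 0.0408×(-4.6147)=-0.1884, 0.102×(-3.2928)=-0.3360, 0.1327×(-2.9143)=-0.3866, 0.102×(-3.2928)=-0.3360, 0.5918×(-0.7567)=-0.4479.
Sum = -1.8488, so H' = 1.85.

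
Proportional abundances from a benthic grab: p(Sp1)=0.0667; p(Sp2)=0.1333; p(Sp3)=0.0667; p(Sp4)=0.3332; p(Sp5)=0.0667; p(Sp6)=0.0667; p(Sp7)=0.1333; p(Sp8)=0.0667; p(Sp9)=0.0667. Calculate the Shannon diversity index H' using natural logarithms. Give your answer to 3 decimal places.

Each pᵢ ln pᵢ term (working shown to 5 dp, full precision carried): 0.0667×(-2.70755)=-0.18059, 0.1333×(-2.01515)=-0.26862, 0.0667×(-2.70755)=-0.18059, 0.3332×(-1.09901)=-0.36619, 0.0667×(-2.70755)=-0.18059, 0.0667×(-2.70755)=-0.18059, 0.1333×(-2.01515)=-0.26862, 0.0667×(-2.70755)=-0.18059, 0.0667×(-2.70755)=-0.18059.
Sum = -1.98699, so H' = 1.987.

1.987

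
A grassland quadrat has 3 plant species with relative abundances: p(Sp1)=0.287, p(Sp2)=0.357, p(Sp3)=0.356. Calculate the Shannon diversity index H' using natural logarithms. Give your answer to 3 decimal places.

Each pᵢ ln pᵢ term (working shown to 5 dp, full precision carried): 0.287×(-1.24827)=-0.35825, 0.357×(-1.03002)=-0.36772, 0.356×(-1.03282)=-0.36769.
Sum = -1.09366, so H' = 1.094.

1.094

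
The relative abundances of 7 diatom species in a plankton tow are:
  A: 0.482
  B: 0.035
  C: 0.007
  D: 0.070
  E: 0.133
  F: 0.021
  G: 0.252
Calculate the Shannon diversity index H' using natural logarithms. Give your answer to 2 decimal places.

Each pᵢ ln pᵢ term (working shown to 4 dp, full precision carried): 0.482×(-0.7298)=-0.3518, 0.035×(-3.3524)=-0.1173, 0.007×(-4.9618)=-0.0347, 0.07×(-2.6593)=-0.1861, 0.133×(-2.0174)=-0.2683, 0.021×(-3.8632)=-0.0811, 0.252×(-1.3783)=-0.3473.
Sum = -1.3868, so H' = 1.39.

1.39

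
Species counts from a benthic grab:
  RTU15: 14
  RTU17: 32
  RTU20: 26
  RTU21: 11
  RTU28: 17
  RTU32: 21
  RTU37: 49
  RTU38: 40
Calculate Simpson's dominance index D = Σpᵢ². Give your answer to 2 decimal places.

Total N = 14+32+26+11+17+21+49+40 = 210, so the proportions are 0.0667, 0.1524, 0.1238, 0.0524, 0.081, 0.1, 0.2333, 0.1905 (working shown to 4 dp, full precision carried).
D = 0.0667² + 0.1524² + 0.1238² + 0.0524² + 0.081² + 0.1² + 0.2333² + 0.1905² = 0.0044 + 0.0232 + 0.0153 + 0.0027 + 0.0066 + 0.0100 + 0.0544 + 0.0363 = 0.1530.
To 2 decimal places, D = 0.15.

0.15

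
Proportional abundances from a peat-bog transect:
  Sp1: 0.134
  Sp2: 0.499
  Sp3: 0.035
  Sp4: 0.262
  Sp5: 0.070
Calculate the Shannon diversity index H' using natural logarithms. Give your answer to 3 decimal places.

Each pᵢ ln pᵢ term (working shown to 5 dp, full precision carried): 0.134×(-2.00992)=-0.26933, 0.499×(-0.69515)=-0.34688, 0.035×(-3.35241)=-0.11733, 0.262×(-1.33941)=-0.35093, 0.07×(-2.65926)=-0.18615.
Sum = -1.27062, so H' = 1.271.

1.271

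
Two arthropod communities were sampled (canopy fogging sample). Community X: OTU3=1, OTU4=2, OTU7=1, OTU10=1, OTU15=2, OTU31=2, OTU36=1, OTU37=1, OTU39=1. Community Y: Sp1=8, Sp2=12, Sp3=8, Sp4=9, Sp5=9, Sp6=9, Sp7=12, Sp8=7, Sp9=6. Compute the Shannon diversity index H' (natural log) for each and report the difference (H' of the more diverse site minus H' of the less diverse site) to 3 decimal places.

Community X: N=12, proportions 0.08333, 0.16667, 0.08333, 0.08333, 0.16667, 0.16667, 0.08333, 0.08333, 0.08333, giving H' = 2.13833 (working shown to 5 dp, full precision carried).
Community Y: N=80, proportions 0.1, 0.15, 0.1, 0.1125, 0.1125, 0.1125, 0.15, 0.0875, 0.075, giving H' = 2.17445.
Difference = |2.13833 − 2.17445| = 0.03612, i.e. 0.036 to 3 decimal places.

0.036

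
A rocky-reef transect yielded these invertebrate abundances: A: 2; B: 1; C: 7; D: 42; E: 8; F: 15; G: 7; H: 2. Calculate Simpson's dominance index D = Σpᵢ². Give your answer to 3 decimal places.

Total N = 2+1+7+42+8+15+7+2 = 84, so the proportions are 0.02381, 0.0119, 0.08333, 0.5, 0.09524, 0.17857, 0.08333, 0.02381 (working shown to 5 dp, full precision carried).
D = 0.02381² + 0.0119² + 0.08333² + 0.5² + 0.09524² + 0.17857² + 0.08333² + 0.02381² = 0.00057 + 0.00014 + 0.00694 + 0.25000 + 0.00907 + 0.03189 + 0.00694 + 0.00057 = 0.30612.
To 3 decimal places, D = 0.306.

0.306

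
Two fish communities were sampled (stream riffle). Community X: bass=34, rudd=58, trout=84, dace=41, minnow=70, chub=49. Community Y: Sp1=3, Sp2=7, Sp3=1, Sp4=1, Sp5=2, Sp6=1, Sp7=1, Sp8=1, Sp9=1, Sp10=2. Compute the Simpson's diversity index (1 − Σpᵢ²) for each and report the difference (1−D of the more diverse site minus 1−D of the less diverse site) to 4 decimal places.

Community X: N=336, proportions 0.10119, 0.172619, 0.25, 0.122024, 0.208333, 0.145833, giving 1−D = 0.817903 (working shown to 6 dp, full precision carried).
Community Y: N=20, proportions 0.15, 0.35, 0.05, 0.05, 0.1, 0.05, 0.05, 0.05, 0.05, 0.1, giving 1−D = 0.820000.
Difference = |0.817903 − 0.820000| = 0.002097, i.e. 0.0021 to 4 decimal places.

0.0021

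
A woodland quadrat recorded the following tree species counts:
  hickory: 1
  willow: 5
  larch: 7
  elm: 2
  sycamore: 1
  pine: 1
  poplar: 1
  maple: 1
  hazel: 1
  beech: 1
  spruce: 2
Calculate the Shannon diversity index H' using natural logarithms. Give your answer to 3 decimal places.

Total N = 1+5+7+2+1+1+1+1+1+1+2 = 23, so the proportions are 0.04348, 0.21739, 0.30435, 0.08696, 0.04348, 0.04348, 0.04348, 0.04348, 0.04348, 0.04348, 0.08696 (working shown to 5 dp, full precision carried).
Each pᵢ ln pᵢ term: 0.04348×(-3.13549)=-0.13633, 0.21739×(-1.52606)=-0.33175, 0.30435×(-1.18958)=-0.36205, 0.08696×(-2.44235)=-0.21238, 0.04348×(-3.13549)=-0.13633, 0.04348×(-3.13549)=-0.13633, 0.04348×(-3.13549)=-0.13633, 0.04348×(-3.13549)=-0.13633, 0.04348×(-3.13549)=-0.13633, 0.04348×(-3.13549)=-0.13633, 0.08696×(-2.44235)=-0.21238.
Sum = -2.07284, so H' = 2.073.

2.073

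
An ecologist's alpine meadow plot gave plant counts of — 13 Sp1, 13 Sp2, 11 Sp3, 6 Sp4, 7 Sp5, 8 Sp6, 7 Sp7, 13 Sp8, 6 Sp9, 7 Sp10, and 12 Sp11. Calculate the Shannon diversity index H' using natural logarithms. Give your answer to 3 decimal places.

Total N = 13+13+11+6+7+8+7+13+6+7+12 = 103, so the proportions are 0.12621, 0.12621, 0.1068, 0.05825, 0.06796, 0.07767, 0.06796, 0.12621, 0.05825, 0.06796, 0.1165 (working shown to 5 dp, full precision carried).
Each pᵢ ln pᵢ term: 0.12621×(-2.06978)=-0.26123, 0.12621×(-2.06978)=-0.26123, 0.1068×(-2.23683)=-0.23889, 0.05825×(-2.84297)=-0.16561, 0.06796×(-2.68882)=-0.18274, 0.07767×(-2.55529)=-0.19847, 0.06796×(-2.68882)=-0.18274, 0.12621×(-2.06978)=-0.26123, 0.05825×(-2.84297)=-0.16561, 0.06796×(-2.68882)=-0.18274, 0.1165×(-2.14982)=-0.25046.
Sum = -2.35095, so H' = 2.351.

2.351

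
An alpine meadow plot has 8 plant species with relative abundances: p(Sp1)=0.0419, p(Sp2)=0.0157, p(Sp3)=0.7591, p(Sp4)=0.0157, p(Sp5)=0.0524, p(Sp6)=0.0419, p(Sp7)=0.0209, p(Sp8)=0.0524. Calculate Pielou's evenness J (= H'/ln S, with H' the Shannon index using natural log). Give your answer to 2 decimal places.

H' = −Σ pᵢ ln pᵢ = −((-0.1329) + (-0.0652) + (-0.2092) + (-0.0652) + (-0.1545) + (-0.1329) + (-0.0808) + (-0.1545)) = 0.9954 (working shown to 4 dp, full precision carried).
With S = 8 species, ln S = 2.0794, so J = 0.9954/2.0794 = 0.4787, i.e. 0.48 to 2 decimal places.

0.48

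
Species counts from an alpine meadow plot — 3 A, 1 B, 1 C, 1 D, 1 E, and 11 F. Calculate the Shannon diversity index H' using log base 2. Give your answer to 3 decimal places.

Total N = 3+1+1+1+1+11 = 18, so the proportions are 0.16667, 0.05556, 0.05556, 0.05556, 0.05556, 0.61111 (working shown to 5 dp, full precision carried).
Each pᵢ log₂ pᵢ term: 0.16667×(-2.58496)=-0.43083, 0.05556×(-4.16993)=-0.23166, 0.05556×(-4.16993)=-0.23166, 0.05556×(-4.16993)=-0.23166, 0.05556×(-4.16993)=-0.23166, 0.61111×(-0.71049)=-0.43419.
Sum = -1.79167, so H' = 1.792.

1.792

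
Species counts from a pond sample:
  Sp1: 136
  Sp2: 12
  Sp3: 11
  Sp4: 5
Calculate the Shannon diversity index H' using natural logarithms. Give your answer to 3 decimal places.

Total N = 136+12+11+5 = 164, so the proportions are 0.82927, 0.07317, 0.06707, 0.03049 (working shown to 5 dp, full precision carried).
Each pᵢ ln pᵢ term: 0.82927×(-0.18721)=-0.15525, 0.07317×(-2.61496)=-0.19134, 0.06707×(-2.70197)=-0.18123, 0.03049×(-3.49043)=-0.10642.
Sum = -0.63423, so H' = 0.634.

0.634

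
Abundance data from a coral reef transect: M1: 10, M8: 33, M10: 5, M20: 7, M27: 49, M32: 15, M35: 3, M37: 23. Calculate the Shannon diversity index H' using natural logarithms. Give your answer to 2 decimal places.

Total N = 10+33+5+7+49+15+3+23 = 145, so the proportions are 0.069, 0.2276, 0.0345, 0.0483, 0.3379, 0.1034, 0.0207, 0.1586 (working shown to 4 dp, full precision carried).
Each pᵢ ln pᵢ term: 0.069×(-2.6741)=-0.1844, 0.2276×(-1.4802)=-0.3369, 0.0345×(-3.3673)=-0.1161, 0.0483×(-3.0308)=-0.1463, 0.3379×(-1.0849)=-0.3666, 0.1034×(-2.2687)=-0.2347, 0.0207×(-3.8781)=-0.0802, 0.1586×(-1.8412)=-0.2921.
Sum = -1.7573, so H' = 1.76.

1.76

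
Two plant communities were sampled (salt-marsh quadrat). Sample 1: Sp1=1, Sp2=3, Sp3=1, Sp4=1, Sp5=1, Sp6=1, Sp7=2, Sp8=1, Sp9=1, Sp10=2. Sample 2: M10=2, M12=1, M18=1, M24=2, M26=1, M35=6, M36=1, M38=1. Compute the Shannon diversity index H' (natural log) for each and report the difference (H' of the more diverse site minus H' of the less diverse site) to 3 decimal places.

0.399

Sample 1: N=14, proportions 0.07143, 0.21429, 0.07143, 0.07143, 0.07143, 0.07143, 0.14286, 0.07143, 0.07143, 0.14286, giving H' = 2.20560 (working shown to 5 dp, full precision carried).
Sample 2: N=15, proportions 0.13333, 0.06667, 0.06667, 0.13333, 0.06667, 0.4, 0.06667, 0.06667, giving H' = 1.80651.
Difference = |2.20560 − 1.80651| = 0.39909, i.e. 0.399 to 3 decimal places.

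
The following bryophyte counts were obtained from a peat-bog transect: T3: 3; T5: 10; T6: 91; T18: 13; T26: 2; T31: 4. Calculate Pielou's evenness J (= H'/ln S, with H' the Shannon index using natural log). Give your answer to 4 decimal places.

0.5210

Total N = 3+10+91+13+2+4 = 123, so the proportions are 0.02439, 0.081301, 0.739837, 0.105691, 0.01626, 0.03252 (working shown to 6 dp, full precision carried).
H' = −Σ pᵢ ln pᵢ = −((-0.090575) + (-0.204032) + (-0.222931) + (-0.237513) + (-0.066976) + (-0.111411)) = 0.933439.
With S = 6 species, ln S = 1.791759, so J = 0.933439/1.791759 = 0.520962, i.e. 0.5210 to 4 decimal places.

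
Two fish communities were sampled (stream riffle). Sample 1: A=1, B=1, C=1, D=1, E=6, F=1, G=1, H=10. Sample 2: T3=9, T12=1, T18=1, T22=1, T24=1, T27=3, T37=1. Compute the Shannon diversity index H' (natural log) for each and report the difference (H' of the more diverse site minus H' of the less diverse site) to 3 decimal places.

0.080

Sample 1: N=22, proportions 0.04545, 0.04545, 0.04545, 0.04545, 0.27273, 0.04545, 0.04545, 0.45455, giving H' = 1.55575 (working shown to 5 dp, full precision carried).
Sample 2: N=17, proportions 0.52941, 0.05882, 0.05882, 0.05882, 0.05882, 0.17647, 0.05882, giving H' = 1.47610.
Difference = |1.55575 − 1.47610| = 0.07965, i.e. 0.080 to 3 decimal places.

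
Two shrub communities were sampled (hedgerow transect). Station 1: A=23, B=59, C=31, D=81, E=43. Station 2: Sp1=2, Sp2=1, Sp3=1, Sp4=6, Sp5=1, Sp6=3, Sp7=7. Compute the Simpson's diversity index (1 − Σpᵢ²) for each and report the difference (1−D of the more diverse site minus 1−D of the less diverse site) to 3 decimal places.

Station 1: N=237, proportions 0.09704641, 0.24894515, 0.13080169, 0.34177215, 0.1814346, giving 1−D = 0.76177251 (working shown to 8 dp, full precision carried).
Station 2: N=21, proportions 0.0952381, 0.04761905, 0.04761905, 0.28571429, 0.04761905, 0.14285714, 0.33333333, giving 1−D = 0.77097506.
Difference = |0.76177251 − 0.77097506| = 0.00920255, i.e. 0.009 to 3 decimal places.

0.009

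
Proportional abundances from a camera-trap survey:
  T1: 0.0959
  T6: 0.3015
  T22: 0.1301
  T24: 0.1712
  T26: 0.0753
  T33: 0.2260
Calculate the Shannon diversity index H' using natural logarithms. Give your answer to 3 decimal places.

Each pᵢ ln pᵢ term (working shown to 5 dp, full precision carried): 0.0959×(-2.34445)=-0.22483, 0.3015×(-1.19899)=-0.36149, 0.1301×(-2.03945)=-0.26533, 0.1712×(-1.76492)=-0.30215, 0.0753×(-2.58628)=-0.19475, 0.226×(-1.48722)=-0.33611.
Sum = -1.68467, so H' = 1.685.

1.685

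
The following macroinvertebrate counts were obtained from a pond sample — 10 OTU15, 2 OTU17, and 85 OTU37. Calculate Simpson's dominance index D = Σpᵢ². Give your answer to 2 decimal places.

Total N = 10+2+85 = 97, so the proportions are 0.1031, 0.0206, 0.8763 (working shown to 4 dp, full precision carried).
D = 0.1031² + 0.0206² + 0.8763² = 0.0106 + 0.0004 + 0.7679 = 0.7789.
To 2 decimal places, D = 0.78.

0.78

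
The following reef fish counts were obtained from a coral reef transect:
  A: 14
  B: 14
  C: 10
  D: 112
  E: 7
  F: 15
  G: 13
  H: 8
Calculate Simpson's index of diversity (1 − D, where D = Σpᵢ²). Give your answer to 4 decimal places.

0.6364

Total N = 14+14+10+112+7+15+13+8 = 193, so the proportions are 0.072539, 0.072539, 0.051813, 0.580311, 0.036269, 0.07772, 0.067358, 0.041451 (working shown to 6 dp, full precision carried).
D = 0.072539² + 0.072539² + 0.051813² + 0.580311² + 0.036269² + 0.07772² + 0.067358² + 0.041451² = 0.005262 + 0.005262 + 0.002685 + 0.336761 + 0.001315 + 0.006040 + 0.004537 + 0.001718 = 0.363580.
So 1 − D = 0.636420, i.e. 0.6364 to 4 decimal places.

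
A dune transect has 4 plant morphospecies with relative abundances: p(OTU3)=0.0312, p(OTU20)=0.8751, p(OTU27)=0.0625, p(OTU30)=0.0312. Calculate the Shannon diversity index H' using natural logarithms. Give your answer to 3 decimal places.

Each pᵢ ln pᵢ term (working shown to 5 dp, full precision carried): 0.0312×(-3.46734)=-0.10818, 0.8751×(-0.13342)=-0.11675, 0.0625×(-2.77259)=-0.17329, 0.0312×(-3.46734)=-0.10818.
Sum = -0.50640, so H' = 0.506.

0.506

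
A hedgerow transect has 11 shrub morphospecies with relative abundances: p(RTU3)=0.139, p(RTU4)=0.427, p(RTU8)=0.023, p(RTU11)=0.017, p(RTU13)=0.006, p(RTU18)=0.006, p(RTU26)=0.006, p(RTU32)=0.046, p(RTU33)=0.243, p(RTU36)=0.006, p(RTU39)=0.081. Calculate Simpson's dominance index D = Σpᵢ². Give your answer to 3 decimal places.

0.270

D = 0.139² + 0.427² + 0.023² + 0.017² + 0.006² + 0.006² + 0.006² + 0.046² + 0.243² + 0.006² + 0.081² = 0.01932 + 0.18233 + 0.00053 + 0.00029 + 0.00004 + 0.00004 + 0.00004 + 0.00212 + 0.05905 + 0.00004 + 0.00656 = 0.27034 (working shown to 5 dp, full precision carried).
To 3 decimal places, D = 0.270.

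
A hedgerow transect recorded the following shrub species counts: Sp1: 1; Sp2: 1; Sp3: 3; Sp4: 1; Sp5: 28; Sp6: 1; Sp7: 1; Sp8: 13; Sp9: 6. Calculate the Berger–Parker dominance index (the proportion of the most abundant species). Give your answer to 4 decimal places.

0.5091

Total N = 1+1+3+1+28+1+1+13+6 = 55, so the proportions are 0.018182, 0.018182, 0.054545, 0.018182, 0.509091, 0.018182, 0.018182, 0.236364, 0.109091 (working shown to 6 dp, full precision carried).
The largest proportion is 0.509091, i.e. d = 0.5091 to 4 decimal places.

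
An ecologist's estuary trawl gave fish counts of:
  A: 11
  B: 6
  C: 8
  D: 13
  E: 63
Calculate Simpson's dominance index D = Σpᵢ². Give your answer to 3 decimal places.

0.427

Total N = 11+6+8+13+63 = 101, so the proportions are 0.10891, 0.05941, 0.07921, 0.12871, 0.62376 (working shown to 5 dp, full precision carried).
D = 0.10891² + 0.05941² + 0.07921² + 0.12871² + 0.62376² = 0.01186 + 0.00353 + 0.00627 + 0.01657 + 0.38908 = 0.42731.
To 3 decimal places, D = 0.427.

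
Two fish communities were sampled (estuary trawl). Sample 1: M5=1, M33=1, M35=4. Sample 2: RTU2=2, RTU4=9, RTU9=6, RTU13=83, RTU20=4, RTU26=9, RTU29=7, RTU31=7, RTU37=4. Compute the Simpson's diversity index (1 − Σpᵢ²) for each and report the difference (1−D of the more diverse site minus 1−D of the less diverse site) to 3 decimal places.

Sample 1: N=6, proportions 0.16667, 0.16667, 0.66667, giving 1−D = 0.50000 (working shown to 5 dp, full precision carried).
Sample 2: N=131, proportions 0.01527, 0.0687, 0.0458, 0.63359, 0.03053, 0.0687, 0.05344, 0.05344, 0.03053, giving 1−D = 0.57922.
Difference = |0.50000 − 0.57922| = 0.07922, i.e. 0.079 to 3 decimal places.

0.079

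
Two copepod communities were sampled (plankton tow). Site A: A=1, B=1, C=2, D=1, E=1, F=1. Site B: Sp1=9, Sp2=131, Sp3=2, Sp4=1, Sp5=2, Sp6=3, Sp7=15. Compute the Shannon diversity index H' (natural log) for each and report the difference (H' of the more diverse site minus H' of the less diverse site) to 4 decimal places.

0.9800

Site A: N=7, proportions 0.142857, 0.142857, 0.285714, 0.142857, 0.142857, 0.142857, giving H' = 1.747868 (working shown to 6 dp, full precision carried).
Site B: N=163, proportions 0.055215, 0.803681, 0.01227, 0.006135, 0.01227, 0.018405, 0.092025, giving H' = 0.767891.
Difference = |1.747868 − 0.767891| = 0.979977, i.e. 0.9800 to 4 decimal places.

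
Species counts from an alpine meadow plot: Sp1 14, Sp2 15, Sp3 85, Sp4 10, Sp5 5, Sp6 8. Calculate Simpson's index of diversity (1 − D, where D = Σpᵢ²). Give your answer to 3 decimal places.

Total N = 14+15+85+10+5+8 = 137, so the proportions are 0.10219, 0.10949, 0.62044, 0.07299, 0.0365, 0.05839 (working shown to 5 dp, full precision carried).
D = 0.10219² + 0.10949² + 0.62044² + 0.07299² + 0.0365² + 0.05839² = 0.01044 + 0.01199 + 0.38494 + 0.00533 + 0.00133 + 0.00341 = 0.41744.
So 1 − D = 0.58256, i.e. 0.583 to 3 decimal places.

0.583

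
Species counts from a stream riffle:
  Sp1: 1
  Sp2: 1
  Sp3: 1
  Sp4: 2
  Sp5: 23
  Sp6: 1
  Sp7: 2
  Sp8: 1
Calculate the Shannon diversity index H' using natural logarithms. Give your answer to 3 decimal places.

1.125

Total N = 1+1+1+2+23+1+2+1 = 32, so the proportions are 0.03125, 0.03125, 0.03125, 0.0625, 0.71875, 0.03125, 0.0625, 0.03125 (working shown to 5 dp, full precision carried).
Each pᵢ ln pᵢ term: 0.03125×(-3.46574)=-0.10830, 0.03125×(-3.46574)=-0.10830, 0.03125×(-3.46574)=-0.10830, 0.0625×(-2.77259)=-0.17329, 0.71875×(-0.33024)=-0.23736, 0.03125×(-3.46574)=-0.10830, 0.0625×(-2.77259)=-0.17329, 0.03125×(-3.46574)=-0.10830.
Sum = -1.12546, so H' = 1.125.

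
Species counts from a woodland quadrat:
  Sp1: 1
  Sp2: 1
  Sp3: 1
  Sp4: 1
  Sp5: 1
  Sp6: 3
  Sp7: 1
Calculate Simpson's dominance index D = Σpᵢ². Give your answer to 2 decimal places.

Total N = 1+1+1+1+1+3+1 = 9, so the proportions are 0.11111, 0.11111, 0.11111, 0.11111, 0.11111, 0.33333, 0.11111 (working shown to 5 dp, full precision carried).
D = 0.11111² + 0.11111² + 0.11111² + 0.11111² + 0.11111² + 0.33333² + 0.11111² = 0.01235 + 0.01235 + 0.01235 + 0.01235 + 0.01235 + 0.11111 + 0.01235 = 0.18519.
To 2 decimal places, D = 0.19.

0.19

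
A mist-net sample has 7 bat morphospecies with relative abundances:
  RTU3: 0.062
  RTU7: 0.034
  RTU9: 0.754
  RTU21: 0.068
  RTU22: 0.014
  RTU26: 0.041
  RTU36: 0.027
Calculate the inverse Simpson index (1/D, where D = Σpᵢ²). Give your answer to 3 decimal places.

D = 0.062² + 0.034² + 0.754² + 0.068² + 0.014² + 0.041² + 0.027² = 0.003844 + 0.001156 + 0.568516 + 0.004624 + 0.000196 + 0.001681 + 0.000729 = 0.580746 (working shown to 6 dp, full precision carried).
So 1/D = 1.72192, i.e. 1.722 to 3 decimal places.

1.722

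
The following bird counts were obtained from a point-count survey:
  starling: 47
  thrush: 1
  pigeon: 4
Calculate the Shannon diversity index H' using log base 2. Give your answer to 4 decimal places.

0.5261

Total N = 47+1+4 = 52, so the proportions are 0.903846, 0.019231, 0.076923 (working shown to 6 dp, full precision carried).
Each pᵢ log₂ pᵢ term: 0.903846×(-0.145851)=-0.131827, 0.019231×(-5.700440)=-0.109624, 0.076923×(-3.700440)=-0.284649.
Sum = -0.526100, so H' = 0.5261.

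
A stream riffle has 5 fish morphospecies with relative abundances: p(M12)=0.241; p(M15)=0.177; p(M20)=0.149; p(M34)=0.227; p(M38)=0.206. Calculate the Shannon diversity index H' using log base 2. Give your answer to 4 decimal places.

2.3013

Each pᵢ log₂ pᵢ term (working shown to 6 dp, full precision carried): 0.241×(-2.052895)=-0.494748, 0.177×(-2.498179)=-0.442178, 0.149×(-2.746616)=-0.409246, 0.227×(-2.139236)=-0.485607, 0.206×(-2.279284)=-0.469532.
Sum = -2.301310, so H' = 2.3013.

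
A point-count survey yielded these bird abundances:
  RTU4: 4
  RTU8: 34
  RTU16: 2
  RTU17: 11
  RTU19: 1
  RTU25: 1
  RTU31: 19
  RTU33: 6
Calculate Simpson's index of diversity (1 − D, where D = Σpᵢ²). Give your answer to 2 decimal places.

Total N = 4+34+2+11+1+1+19+6 = 78, so the proportions are 0.0513, 0.4359, 0.0256, 0.141, 0.0128, 0.0128, 0.2436, 0.0769 (working shown to 4 dp, full precision carried).
D = 0.0513² + 0.4359² + 0.0256² + 0.141² + 0.0128² + 0.0128² + 0.2436² + 0.0769² = 0.0026 + 0.1900 + 0.0007 + 0.0199 + 0.0002 + 0.0002 + 0.0593 + 0.0059 = 0.2788.
So 1 − D = 0.7212, i.e. 0.72 to 2 decimal places.

0.72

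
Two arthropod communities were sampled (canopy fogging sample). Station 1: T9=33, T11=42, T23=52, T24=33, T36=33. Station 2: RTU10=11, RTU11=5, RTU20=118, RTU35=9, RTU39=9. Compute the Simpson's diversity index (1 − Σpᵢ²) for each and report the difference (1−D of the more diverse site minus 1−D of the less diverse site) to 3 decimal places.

Station 1: N=193, proportions 0.17098, 0.21762, 0.26943, 0.17098, 0.17098, giving 1−D = 0.79234 (working shown to 5 dp, full precision carried).
Station 2: N=152, proportions 0.07237, 0.03289, 0.77632, 0.05921, 0.05921, giving 1−D = 0.38400.
Difference = |0.79234 − 0.38400| = 0.40834, i.e. 0.408 to 3 decimal places.

0.408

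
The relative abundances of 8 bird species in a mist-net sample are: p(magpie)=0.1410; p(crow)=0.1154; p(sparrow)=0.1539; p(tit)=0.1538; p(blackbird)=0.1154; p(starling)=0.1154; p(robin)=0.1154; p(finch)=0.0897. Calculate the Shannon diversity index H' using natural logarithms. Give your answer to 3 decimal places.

2.065

Each pᵢ ln pᵢ term (working shown to 5 dp, full precision carried): 0.141×(-1.95900)=-0.27622, 0.1154×(-2.15935)=-0.24919, 0.1539×(-1.87145)=-0.28802, 0.1538×(-1.87210)=-0.28793, 0.1154×(-2.15935)=-0.24919, 0.1154×(-2.15935)=-0.24919, 0.1154×(-2.15935)=-0.24919, 0.0897×(-2.41128)=-0.21629.
Sum = -2.06521, so H' = 2.065.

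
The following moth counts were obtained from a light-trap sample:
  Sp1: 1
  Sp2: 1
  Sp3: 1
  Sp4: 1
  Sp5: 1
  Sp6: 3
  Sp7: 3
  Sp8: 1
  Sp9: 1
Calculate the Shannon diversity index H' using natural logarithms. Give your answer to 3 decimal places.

Total N = 1+1+1+1+1+3+3+1+1 = 13, so the proportions are 0.07692, 0.07692, 0.07692, 0.07692, 0.07692, 0.23077, 0.23077, 0.07692, 0.07692 (working shown to 5 dp, full precision carried).
Each pᵢ ln pᵢ term: 0.07692×(-2.56495)=-0.19730, 0.07692×(-2.56495)=-0.19730, 0.07692×(-2.56495)=-0.19730, 0.07692×(-2.56495)=-0.19730, 0.07692×(-2.56495)=-0.19730, 0.23077×(-1.46634)=-0.33839, 0.23077×(-1.46634)=-0.33839, 0.07692×(-2.56495)=-0.19730, 0.07692×(-2.56495)=-0.19730.
Sum = -2.05790, so H' = 2.058.

2.058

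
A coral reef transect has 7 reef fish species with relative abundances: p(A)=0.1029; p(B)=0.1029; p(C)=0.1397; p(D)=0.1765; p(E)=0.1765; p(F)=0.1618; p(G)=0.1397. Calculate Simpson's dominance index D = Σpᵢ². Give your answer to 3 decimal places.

D = 0.1029² + 0.1029² + 0.1397² + 0.1765² + 0.1765² + 0.1618² + 0.1397² = 0.01059 + 0.01059 + 0.01952 + 0.03115 + 0.03115 + 0.02618 + 0.01952 = 0.14869 (working shown to 5 dp, full precision carried).
To 3 decimal places, D = 0.149.

0.149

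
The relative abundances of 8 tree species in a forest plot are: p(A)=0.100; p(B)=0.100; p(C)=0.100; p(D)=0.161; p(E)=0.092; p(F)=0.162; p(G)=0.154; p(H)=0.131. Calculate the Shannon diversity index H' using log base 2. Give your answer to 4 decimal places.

Each pᵢ log₂ pᵢ term (working shown to 6 dp, full precision carried): 0.1×(-3.321928)=-0.332193, 0.1×(-3.321928)=-0.332193, 0.1×(-3.321928)=-0.332193, 0.161×(-2.634867)=-0.424214, 0.092×(-3.442222)=-0.316684, 0.162×(-2.625934)=-0.425401, 0.154×(-2.698998)=-0.415646, 0.131×(-2.932361)=-0.384139.
Sum = -2.962663, so H' = 2.9627.

2.9627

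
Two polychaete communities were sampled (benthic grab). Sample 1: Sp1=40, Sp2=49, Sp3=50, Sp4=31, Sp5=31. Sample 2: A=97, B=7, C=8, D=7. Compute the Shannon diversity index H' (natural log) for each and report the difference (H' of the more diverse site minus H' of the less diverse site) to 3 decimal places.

Sample 1: N=201, proportions 0.199, 0.24378, 0.24876, 0.15423, 0.15423, giving H' = 1.58807 (working shown to 5 dp, full precision carried).
Sample 2: N=119, proportions 0.81513, 0.05882, 0.06723, 0.05882, giving H' = 0.68143.
Difference = |1.58807 − 0.68143| = 0.90664, i.e. 0.907 to 3 decimal places.

0.907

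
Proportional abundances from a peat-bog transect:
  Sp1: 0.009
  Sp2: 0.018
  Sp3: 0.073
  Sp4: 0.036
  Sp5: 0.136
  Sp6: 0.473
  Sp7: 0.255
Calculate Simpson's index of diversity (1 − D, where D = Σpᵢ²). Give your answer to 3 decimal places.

0.686

D = 0.009² + 0.018² + 0.073² + 0.036² + 0.136² + 0.473² + 0.255² = 0.00008 + 0.00032 + 0.00533 + 0.00130 + 0.01850 + 0.22373 + 0.06502 = 0.31428 (working shown to 5 dp, full precision carried).
So 1 − D = 0.68572, i.e. 0.686 to 3 decimal places.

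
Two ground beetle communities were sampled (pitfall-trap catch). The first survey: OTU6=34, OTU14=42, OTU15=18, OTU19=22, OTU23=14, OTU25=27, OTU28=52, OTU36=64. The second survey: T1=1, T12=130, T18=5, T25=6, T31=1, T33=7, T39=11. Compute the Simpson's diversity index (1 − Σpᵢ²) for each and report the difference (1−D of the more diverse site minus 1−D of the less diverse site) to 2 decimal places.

The first survey: N=273, proportions 0.1245, 0.1538, 0.0659, 0.0806, 0.0513, 0.0989, 0.1905, 0.2344, giving 1−D = 0.8463 (working shown to 4 dp, full precision carried).
The second survey: N=161, proportions 0.0062, 0.8075, 0.0311, 0.0373, 0.0062, 0.0435, 0.0683, giving 1−D = 0.3390.
Difference = |0.8463 − 0.3390| = 0.5073, i.e. 0.51 to 2 decimal places.

0.51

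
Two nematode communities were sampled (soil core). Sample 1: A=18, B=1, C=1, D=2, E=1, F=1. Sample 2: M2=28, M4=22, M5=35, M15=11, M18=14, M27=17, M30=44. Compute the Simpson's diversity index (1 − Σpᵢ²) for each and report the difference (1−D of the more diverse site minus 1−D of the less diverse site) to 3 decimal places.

0.404

Sample 1: N=24, proportions 0.75, 0.04167, 0.04167, 0.08333, 0.04167, 0.04167, giving 1−D = 0.42361 (working shown to 5 dp, full precision carried).
Sample 2: N=171, proportions 0.16374, 0.12865, 0.20468, 0.06433, 0.08187, 0.09942, 0.25731, giving 1−D = 0.82781.
Difference = |0.42361 − 0.82781| = 0.40420, i.e. 0.404 to 3 decimal places.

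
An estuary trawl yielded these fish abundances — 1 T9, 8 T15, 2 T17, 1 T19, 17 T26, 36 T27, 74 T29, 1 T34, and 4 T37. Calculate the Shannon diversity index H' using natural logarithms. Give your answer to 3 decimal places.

Total N = 1+8+2+1+17+36+74+1+4 = 144, so the proportions are 0.00694, 0.05556, 0.01389, 0.00694, 0.11806, 0.25, 0.51389, 0.00694, 0.02778 (working shown to 5 dp, full precision carried).
Each pᵢ ln pᵢ term: 0.00694×(-4.96981)=-0.03451, 0.05556×(-2.89037)=-0.16058, 0.01389×(-4.27667)=-0.05940, 0.00694×(-4.96981)=-0.03451, 0.11806×(-2.13660)=-0.25224, 0.25×(-1.38629)=-0.34657, 0.51389×(-0.66575)=-0.34212, 0.00694×(-4.96981)=-0.03451, 0.02778×(-3.58352)=-0.09954.
Sum = -1.36399, so H' = 1.364.

1.364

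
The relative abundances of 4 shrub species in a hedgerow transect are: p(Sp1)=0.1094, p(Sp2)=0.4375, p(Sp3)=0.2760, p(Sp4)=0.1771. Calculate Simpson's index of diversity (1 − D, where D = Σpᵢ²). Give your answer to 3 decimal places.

0.689

D = 0.1094² + 0.4375² + 0.276² + 0.1771² = 0.01197 + 0.19141 + 0.07618 + 0.03136 = 0.31092 (working shown to 5 dp, full precision carried).
So 1 − D = 0.68908, i.e. 0.689 to 3 decimal places.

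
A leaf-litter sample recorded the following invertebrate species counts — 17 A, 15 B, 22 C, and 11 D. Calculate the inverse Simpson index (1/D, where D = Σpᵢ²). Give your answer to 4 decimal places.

Total N = 17+15+22+11 = 65, so the proportions are 0.26153846, 0.23076923, 0.33846154, 0.16923077 (working shown to 8 dp, full precision carried).
D = 0.26153846² + 0.23076923² + 0.33846154² + 0.16923077² = 0.06840237 + 0.05325444 + 0.11455621 + 0.02863905 = 0.26485207.
So 1/D = 3.775693, i.e. 3.7757 to 4 decimal places.

3.7757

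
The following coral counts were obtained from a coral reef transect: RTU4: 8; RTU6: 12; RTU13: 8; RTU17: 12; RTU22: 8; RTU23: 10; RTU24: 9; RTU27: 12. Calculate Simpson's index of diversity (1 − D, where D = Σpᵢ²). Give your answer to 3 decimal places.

Total N = 8+12+8+12+8+10+9+12 = 79, so the proportions are 0.10127, 0.1519, 0.10127, 0.1519, 0.10127, 0.12658, 0.11392, 0.1519 (working shown to 5 dp, full precision carried).
D = 0.10127² + 0.1519² + 0.10127² + 0.1519² + 0.10127² + 0.12658² + 0.11392² + 0.1519² = 0.01025 + 0.02307 + 0.01025 + 0.02307 + 0.01025 + 0.01602 + 0.01298 + 0.02307 = 0.12899.
So 1 − D = 0.87101, i.e. 0.871 to 3 decimal places.

0.871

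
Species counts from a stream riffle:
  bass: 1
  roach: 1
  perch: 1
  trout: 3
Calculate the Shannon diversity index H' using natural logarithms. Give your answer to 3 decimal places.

Total N = 1+1+1+3 = 6, so the proportions are 0.16667, 0.16667, 0.16667, 0.5 (working shown to 5 dp, full precision carried).
Each pᵢ ln pᵢ term: 0.16667×(-1.79176)=-0.29863, 0.16667×(-1.79176)=-0.29863, 0.16667×(-1.79176)=-0.29863, 0.5×(-0.69315)=-0.34657.
Sum = -1.24245, so H' = 1.242.

1.242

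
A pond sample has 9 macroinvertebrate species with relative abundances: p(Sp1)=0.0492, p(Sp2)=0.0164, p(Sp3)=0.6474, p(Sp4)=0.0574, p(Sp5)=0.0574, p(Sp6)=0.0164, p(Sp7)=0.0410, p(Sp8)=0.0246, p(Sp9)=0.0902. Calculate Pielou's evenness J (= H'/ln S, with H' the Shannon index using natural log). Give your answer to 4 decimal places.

H' = −Σ pᵢ ln pᵢ = −((-0.148184) + (-0.067412) + (-0.281484) + (-0.164033) + (-0.164033) + (-0.067412) + (-0.130962) + (-0.091143) + (-0.216996)) = 1.331657 (working shown to 6 dp, full precision carried).
With S = 9 species, ln S = 2.197225, so J = 1.331657/2.197225 = 0.606063, i.e. 0.6061 to 4 decimal places.

0.6061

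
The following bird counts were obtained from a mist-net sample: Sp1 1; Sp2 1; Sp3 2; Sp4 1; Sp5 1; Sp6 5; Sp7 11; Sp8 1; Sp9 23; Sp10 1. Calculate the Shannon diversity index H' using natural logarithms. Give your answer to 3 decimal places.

1.554

Total N = 1+1+2+1+1+5+11+1+23+1 = 47, so the proportions are 0.02128, 0.02128, 0.04255, 0.02128, 0.02128, 0.10638, 0.23404, 0.02128, 0.48936, 0.02128 (working shown to 5 dp, full precision carried).
Each pᵢ ln pᵢ term: 0.02128×(-3.85015)=-0.08192, 0.02128×(-3.85015)=-0.08192, 0.04255×(-3.15700)=-0.13434, 0.02128×(-3.85015)=-0.08192, 0.02128×(-3.85015)=-0.08192, 0.10638×(-2.24071)=-0.23837, 0.23404×(-1.45225)=-0.33989, 0.02128×(-3.85015)=-0.08192, 0.48936×(-0.71465)=-0.34972, 0.02128×(-3.85015)=-0.08192.
Sum = -1.55383, so H' = 1.554.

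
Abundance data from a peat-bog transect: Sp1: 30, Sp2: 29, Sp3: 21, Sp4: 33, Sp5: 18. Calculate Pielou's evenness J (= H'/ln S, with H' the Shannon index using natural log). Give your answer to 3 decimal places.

Total N = 30+29+21+33+18 = 131, so the proportions are 0.22901, 0.22137, 0.16031, 0.25191, 0.1374 (working shown to 5 dp, full precision carried).
H' = −Σ pᵢ ln pᵢ = −((-0.33756) + (-0.33381) + (-0.29347) + (-0.34730) + (-0.27272)) = 1.58486.
With S = 5 species, ln S = 1.60944, so J = 1.58486/1.60944 = 0.98473, i.e. 0.985 to 3 decimal places.

0.985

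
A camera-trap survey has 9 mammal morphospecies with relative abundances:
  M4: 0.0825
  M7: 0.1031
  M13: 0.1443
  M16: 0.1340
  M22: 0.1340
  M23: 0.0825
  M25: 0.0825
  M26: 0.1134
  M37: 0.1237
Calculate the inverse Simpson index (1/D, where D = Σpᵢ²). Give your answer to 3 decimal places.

D = 0.0825² + 0.1031² + 0.1443² + 0.134² + 0.134² + 0.0825² + 0.0825² + 0.1134² + 0.1237² = 0.0068063 + 0.0106296 + 0.0208225 + 0.0179560 + 0.0179560 + 0.0068063 + 0.0068063 + 0.0128596 + 0.0153017 = 0.1159441 (working shown to 7 dp, full precision carried).
So 1/D = 8.62485, i.e. 8.625 to 3 decimal places.

8.625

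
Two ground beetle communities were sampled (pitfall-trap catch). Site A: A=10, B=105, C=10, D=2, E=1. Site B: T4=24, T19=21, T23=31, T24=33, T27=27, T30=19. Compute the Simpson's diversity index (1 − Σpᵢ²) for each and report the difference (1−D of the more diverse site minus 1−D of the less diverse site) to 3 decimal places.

Site A: N=128, proportions 0.078125, 0.820312, 0.078125, 0.015625, 0.007812, giving 1−D = 0.314575 (working shown to 6 dp, full precision carried).
Site B: N=155, proportions 0.154839, 0.135484, 0.2, 0.212903, 0.174194, 0.122581, giving 1−D = 0.826972.
Difference = |0.314575 − 0.826972| = 0.512397, i.e. 0.512 to 3 decimal places.

0.512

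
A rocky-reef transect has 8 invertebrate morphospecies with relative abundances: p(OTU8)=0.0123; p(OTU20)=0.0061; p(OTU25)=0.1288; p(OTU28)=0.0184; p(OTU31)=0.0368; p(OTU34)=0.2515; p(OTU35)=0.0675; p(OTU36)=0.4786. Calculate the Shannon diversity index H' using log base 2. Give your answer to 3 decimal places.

2.057

Each pᵢ log₂ pᵢ term (working shown to 5 dp, full precision carried): 0.0123×(-6.34520)=-0.07805, 0.0061×(-7.35698)=-0.04488, 0.1288×(-2.95680)=-0.38084, 0.0184×(-5.76415)=-0.10606, 0.0368×(-4.76415)=-0.17532, 0.2515×(-1.99137)=-0.50083, 0.0675×(-3.88897)=-0.26251, 0.4786×(-1.06311)=-0.50880.
Sum = -2.05728, so H' = 2.057.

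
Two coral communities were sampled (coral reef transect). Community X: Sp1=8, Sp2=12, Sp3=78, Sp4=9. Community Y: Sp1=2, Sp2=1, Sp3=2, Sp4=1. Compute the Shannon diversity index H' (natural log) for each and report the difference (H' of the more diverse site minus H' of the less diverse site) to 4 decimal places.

0.4517

Community X: N=107, proportions 0.074766355, 0.112149533, 0.728971963, 0.08411215, giving H' = 0.877943584 (working shown to 9 dp, full precision carried).
Community Y: N=6, proportions 0.333333333, 0.166666667, 0.333333333, 0.166666667, giving H' = 1.329661349.
Difference = |0.877943584 − 1.329661349| = 0.451717765, i.e. 0.4517 to 4 decimal places.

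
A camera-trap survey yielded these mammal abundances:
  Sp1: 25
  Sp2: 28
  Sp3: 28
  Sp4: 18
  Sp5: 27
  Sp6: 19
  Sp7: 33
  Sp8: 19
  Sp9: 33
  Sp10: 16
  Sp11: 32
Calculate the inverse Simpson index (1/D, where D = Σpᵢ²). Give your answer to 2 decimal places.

Total N = 25+28+28+18+27+19+33+19+33+16+32 = 278, so the proportions are 0.0899281, 0.1007194, 0.1007194, 0.0647482, 0.0971223, 0.0683453, 0.118705, 0.0683453, 0.118705, 0.057554, 0.1151079 (working shown to 7 dp, full precision carried).
D = 0.0899281² + 0.1007194² + 0.1007194² + 0.0647482² + 0.0971223² + 0.0683453² + 0.118705² + 0.0683453² + 0.118705² + 0.057554² + 0.1151079² = 0.0080871 + 0.0101444 + 0.0101444 + 0.0041923 + 0.0094327 + 0.0046711 + 0.0140909 + 0.0046711 + 0.0140909 + 0.0033125 + 0.0132498 = 0.0960872.
So 1/D = 10.4072, i.e. 10.41 to 2 decimal places.

10.41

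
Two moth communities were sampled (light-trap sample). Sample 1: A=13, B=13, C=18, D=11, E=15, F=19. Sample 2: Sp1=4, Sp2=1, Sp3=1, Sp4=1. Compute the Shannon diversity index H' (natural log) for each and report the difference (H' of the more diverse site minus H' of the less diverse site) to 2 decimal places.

0.62

Sample 1: N=89, proportions 0.146067, 0.146067, 0.202247, 0.123596, 0.168539, 0.213483, giving H' = 1.773386 (working shown to 6 dp, full precision carried).
Sample 2: N=7, proportions 0.571429, 0.142857, 0.142857, 0.142857, giving H' = 1.153742.
Difference = |1.773386 − 1.153742| = 0.619644, i.e. 0.62 to 2 decimal places.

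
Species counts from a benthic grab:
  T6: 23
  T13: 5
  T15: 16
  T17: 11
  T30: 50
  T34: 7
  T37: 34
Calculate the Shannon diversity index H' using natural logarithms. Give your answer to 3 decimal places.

Total N = 23+5+16+11+50+7+34 = 146, so the proportions are 0.15753, 0.03425, 0.10959, 0.07534, 0.34247, 0.04795, 0.23288 (working shown to 5 dp, full precision carried).
Each pᵢ ln pᵢ term: 0.15753×(-1.84811)=-0.29114, 0.03425×(-3.37417)=-0.11555, 0.10959×(-2.21102)=-0.24230, 0.07534×(-2.58571)=-0.19481, 0.34247×(-1.07158)=-0.36698, 0.04795×(-3.03770)=-0.14564, 0.23288×(-1.45725)=-0.33936.
Sum = -1.69579, so H' = 1.696.

1.696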